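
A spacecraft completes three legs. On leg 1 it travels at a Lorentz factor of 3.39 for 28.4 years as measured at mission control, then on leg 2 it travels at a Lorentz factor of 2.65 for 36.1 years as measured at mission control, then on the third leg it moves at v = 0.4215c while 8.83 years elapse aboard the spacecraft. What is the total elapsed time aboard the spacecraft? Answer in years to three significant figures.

τ = 30.8 years

Leg 1: γ = 3.39; τ_1 = 28.4/3.390 = 8.378 years.
Leg 2: γ = 2.65; τ_2 = 36.1/2.650 = 13.62 years.
Leg 3: 8.83 years is already measured aboard the spacecraft.
Total: 8.378 + 13.62 + 8.830 years.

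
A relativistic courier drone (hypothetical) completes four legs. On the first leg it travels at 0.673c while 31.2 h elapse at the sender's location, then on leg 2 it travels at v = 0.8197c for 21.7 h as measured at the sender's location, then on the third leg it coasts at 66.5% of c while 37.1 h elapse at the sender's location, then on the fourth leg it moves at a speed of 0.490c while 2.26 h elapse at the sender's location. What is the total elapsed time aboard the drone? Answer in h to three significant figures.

τ = 65.2 h

Leg 1: γ = 1/√(1 − 0.673²) = 1/√0.5471 = 1.352; τ_1 = 31.2/1.352 = 23.08 h.
Leg 2: γ = 1/√(1 − 0.8197²) = 1/√0.3281 = 1.746; τ_2 = 21.7/1.746 = 12.43 h.
Leg 3: β = 0.665; γ = 1/√(1 − 0.665²) = 1/√0.5578 = 1.339; τ_3 = 37.1/1.339 = 27.71 h.
Leg 4: γ = 1/√(1 − 0.490²) = 1/√0.7599 = 1.147; τ_4 = 2.26/1.147 = 1.970 h.
Total: 23.08 + 12.43 + 27.71 + 1.970 h.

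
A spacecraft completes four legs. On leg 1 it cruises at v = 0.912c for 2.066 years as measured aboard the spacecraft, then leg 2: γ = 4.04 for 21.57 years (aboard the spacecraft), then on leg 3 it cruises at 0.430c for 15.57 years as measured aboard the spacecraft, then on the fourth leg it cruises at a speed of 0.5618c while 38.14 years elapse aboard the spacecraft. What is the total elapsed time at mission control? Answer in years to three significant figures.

Leg 1: γ = 1/√(1 − 0.912²) = 1/√0.1683 = 2.438; Δt_1 = 2.438 × 2.066 = 5.037 years.
Leg 2: γ = 4.04; Δt_2 = 4.040 × 21.57 = 87.14 years.
Leg 3: γ = 1/√(1 − 0.430²) = 1/√0.8151 = 1.108; Δt_3 = 1.108 × 15.57 = 17.25 years.
Leg 4: γ = 1/√(1 − 0.5618²) = 1/√0.6844 = 1.209; Δt_4 = 1.209 × 38.14 = 46.10 years.
Total: 5.037 + 87.14 + 17.25 + 46.10 years.

Δt = 156 years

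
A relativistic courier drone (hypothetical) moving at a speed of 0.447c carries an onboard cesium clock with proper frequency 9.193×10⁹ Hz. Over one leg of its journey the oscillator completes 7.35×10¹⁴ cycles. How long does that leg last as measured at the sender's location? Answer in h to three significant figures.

Δt = 24.8 h

γ = 1/√(1 − 0.447²) = 1/√0.8002 = 1.118
Proper time for N cycles: τ = N/f = 7.35×10¹⁴/(9.193×10⁹) = 7.995×10⁴ s = 22.21 h.
Lab-frame duration Δt = γτ = 1.118 × 22.21 = 24.83 h.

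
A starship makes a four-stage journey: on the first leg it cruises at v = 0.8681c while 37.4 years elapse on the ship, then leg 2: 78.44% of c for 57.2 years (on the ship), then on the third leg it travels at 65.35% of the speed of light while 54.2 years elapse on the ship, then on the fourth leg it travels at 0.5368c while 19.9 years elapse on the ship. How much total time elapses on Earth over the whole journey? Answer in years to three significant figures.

Δt = 263 years

Leg 1: γ = 1/√(1 − 0.8681²) = 1/√0.2464 = 2.015; Δt_1 = 2.015 × 37.4 = 75.34 years.
Leg 2: β = 0.7844; γ = 1/√(1 − 0.7844²) = 1/√0.3847 = 1.612; Δt_2 = 1.612 × 57.2 = 92.22 years.
Leg 3: β = 0.6535; γ = 1/√(1 − 0.6535²) = 1/√0.5729 = 1.321; Δt_3 = 1.321 × 54.2 = 71.61 years.
Leg 4: γ = 1/√(1 − 0.5368²) = 1/√0.7118 = 1.185; Δt_4 = 1.185 × 19.9 = 23.59 years.
Total: 75.34 + 92.22 + 71.61 + 23.59 years.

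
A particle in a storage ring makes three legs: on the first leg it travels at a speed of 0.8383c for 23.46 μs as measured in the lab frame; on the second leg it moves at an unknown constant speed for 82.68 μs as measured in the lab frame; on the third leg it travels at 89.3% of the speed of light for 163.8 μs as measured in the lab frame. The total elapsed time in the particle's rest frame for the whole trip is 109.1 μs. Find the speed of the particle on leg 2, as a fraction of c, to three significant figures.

β = 0.962

Leg 1: γ = 1/√(1 − 0.8383²) = 1/√0.2973 = 1.834; τ_1 = 23.46/1.834 = 12.79 μs.
Leg 2: speed unknown; τ_2 = 82.68/γ_2.
Leg 3: β = 0.893; γ = 1/√(1 − 0.893²) = 1/√0.2026 = 2.222; τ_3 = 163.8/2.222 = 73.72 μs.
Total proper time: 12.79 + τ_2 + 73.72 = 109.1, so τ_2 = 109.1 − 86.51 = 22.59 μs.
γ_2 = 82.68/22.59 = 3.660; β = √(1 − 1/γ²) = √0.9253.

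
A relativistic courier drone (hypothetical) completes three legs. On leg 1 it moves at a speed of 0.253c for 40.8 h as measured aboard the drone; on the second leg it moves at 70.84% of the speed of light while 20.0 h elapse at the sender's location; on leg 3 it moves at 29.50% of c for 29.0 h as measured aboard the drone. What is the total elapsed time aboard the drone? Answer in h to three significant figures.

Leg 1: 40.8 h is already measured aboard the drone.
Leg 2: β = 0.7084; γ = 1/√(1 − 0.7084²) = 1/√0.4982 = 1.417; τ_2 = 20.0/1.417 = 14.12 h.
Leg 3: 29.0 h is already measured aboard the drone.
Total: 40.80 + 14.12 + 29.00 h.

τ = 83.9 h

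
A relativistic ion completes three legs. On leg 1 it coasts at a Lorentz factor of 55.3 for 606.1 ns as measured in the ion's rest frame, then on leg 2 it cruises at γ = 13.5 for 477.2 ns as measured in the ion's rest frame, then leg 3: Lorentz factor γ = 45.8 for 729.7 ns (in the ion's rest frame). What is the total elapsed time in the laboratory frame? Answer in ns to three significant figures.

Leg 1: γ = 55.3; Δt_1 = 55.30 × 606.1 = 3.352×10⁴ ns.
Leg 2: γ = 13.5; Δt_2 = 13.50 × 477.2 = 6442 ns.
Leg 3: γ = 45.8; Δt_3 = 45.80 × 729.7 = 3.342×10⁴ ns.
Total: 3.352×10⁴ + 6442 + 3.342×10⁴ ns.

Δt = 7.34×10⁴ ns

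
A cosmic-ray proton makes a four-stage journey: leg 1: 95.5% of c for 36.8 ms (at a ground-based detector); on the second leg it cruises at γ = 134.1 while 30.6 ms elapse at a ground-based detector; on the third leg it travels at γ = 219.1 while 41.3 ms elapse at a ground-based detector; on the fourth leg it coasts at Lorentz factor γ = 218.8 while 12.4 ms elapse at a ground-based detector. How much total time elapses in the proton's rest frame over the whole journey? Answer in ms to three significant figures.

τ = 11.4 ms

Leg 1: β = 0.955; γ = 1/√(1 − 0.955²) = 1/√0.08798 = 3.371; τ_1 = 36.8/3.371 = 10.92 ms.
Leg 2: γ = 134.1; τ_2 = 30.6/134.1 = 0.2282 ms.
Leg 3: γ = 219.1; τ_3 = 41.3/219.1 = 0.1885 ms.
Leg 4: γ = 218.8; τ_4 = 12.4/218.8 = 0.05667 ms.
Total: 10.92 + 0.2282 + 0.1885 + 0.05667 ms.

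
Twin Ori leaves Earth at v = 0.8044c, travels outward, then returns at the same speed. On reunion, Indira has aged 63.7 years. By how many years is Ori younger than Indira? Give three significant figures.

γ = 1/√(1 − 0.8044²) = 1/√0.3529 = 1.683
Ori's elapsed proper time: τ = 63.7/1.683 = 37.84 years.
Age gap = Δt − τ = 63.7 − 37.84 years.

Δt − τ = 25.9 years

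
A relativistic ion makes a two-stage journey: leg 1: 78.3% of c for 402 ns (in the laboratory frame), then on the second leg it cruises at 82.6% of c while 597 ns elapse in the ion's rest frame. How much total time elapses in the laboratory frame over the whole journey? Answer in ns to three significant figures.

Leg 1: 402 ns is already measured in the laboratory frame.
Leg 2: β = 0.826; γ = 1/√(1 − 0.826²) = 1/√0.3177 = 1.774; Δt_2 = 1.774 × 597 = 1059 ns.
Total: 402.0 + 1059 ns.

Δt = 1460 ns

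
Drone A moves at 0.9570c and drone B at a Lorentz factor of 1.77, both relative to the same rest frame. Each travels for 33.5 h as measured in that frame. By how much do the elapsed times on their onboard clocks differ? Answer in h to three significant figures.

|τ_A − τ_B| = 9.21 h

A: γ = 1/√(1 − 0.9570²) = 1/√0.08415 = 3.447; τ_A = 33.5/3.447 = 9.718 h.
B: γ = 1.77; τ_B = 33.5/1.770 = 18.93 h.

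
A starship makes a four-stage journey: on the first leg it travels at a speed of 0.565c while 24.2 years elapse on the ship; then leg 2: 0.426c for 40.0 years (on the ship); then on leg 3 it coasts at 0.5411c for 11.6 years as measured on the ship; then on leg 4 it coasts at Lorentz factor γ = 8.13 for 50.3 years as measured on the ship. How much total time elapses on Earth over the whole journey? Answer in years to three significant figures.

Δt = 496 years

Leg 1: γ = 1/√(1 − 0.565²) = 1/√0.6808 = 1.212; Δt_1 = 1.212 × 24.2 = 29.33 years.
Leg 2: γ = 1/√(1 − 0.426²) = 1/√0.8185 = 1.105; Δt_2 = 1.105 × 40.0 = 44.21 years.
Leg 3: γ = 1/√(1 − 0.5411²) = 1/√0.7072 = 1.189; Δt_3 = 1.189 × 11.6 = 13.79 years.
Leg 4: γ = 8.13; Δt_4 = 8.130 × 50.3 = 408.9 years.
Total: 29.33 + 44.21 + 13.79 + 408.9 years.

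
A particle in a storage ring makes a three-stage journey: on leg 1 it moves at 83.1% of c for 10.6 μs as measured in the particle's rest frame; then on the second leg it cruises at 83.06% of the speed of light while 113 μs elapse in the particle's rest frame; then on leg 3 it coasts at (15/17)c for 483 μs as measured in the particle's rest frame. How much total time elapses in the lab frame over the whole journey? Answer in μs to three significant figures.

Leg 1: β = 0.831; γ = 1/√(1 − 0.831²) = 1/√0.3094 = 1.798; Δt_1 = 1.798 × 10.6 = 19.06 μs.
Leg 2: β = 0.8306; γ = 1/√(1 − 0.8306²) = 1/√0.3101 = 1.796; Δt_2 = 1.796 × 113 = 202.9 μs.
Leg 3: γ = 1/√(1 − (15/17)²) = 17/8 = 2.125; Δt_3 = 2.125 × 483 = 1026 μs.
Total: 19.06 + 202.9 + 1026 μs.

Δt = 1250 μs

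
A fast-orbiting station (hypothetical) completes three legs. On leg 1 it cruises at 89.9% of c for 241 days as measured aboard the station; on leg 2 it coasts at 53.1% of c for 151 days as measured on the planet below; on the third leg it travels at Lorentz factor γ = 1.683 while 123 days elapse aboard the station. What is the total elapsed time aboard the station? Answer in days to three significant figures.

Leg 1: 241 days is already measured aboard the station.
Leg 2: β = 0.531; γ = 1/√(1 − 0.531²) = 1/√0.7180 = 1.180; τ_2 = 151/1.180 = 128.0 days.
Leg 3: 123 days is already measured aboard the station.
Total: 241.0 + 128.0 + 123.0 days.

τ = 492 days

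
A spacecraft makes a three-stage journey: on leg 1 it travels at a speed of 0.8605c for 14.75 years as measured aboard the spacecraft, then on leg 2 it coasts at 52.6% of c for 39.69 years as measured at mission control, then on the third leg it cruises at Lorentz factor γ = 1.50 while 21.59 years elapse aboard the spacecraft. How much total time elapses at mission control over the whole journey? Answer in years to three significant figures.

Leg 1: γ = 1/√(1 − 0.8605²) = 1/√0.2595 = 1.963; Δt_1 = 1.963 × 14.75 = 28.95 years.
Leg 2: 39.69 years is already measured at mission control.
Leg 3: γ = 1.50; Δt_3 = 1.500 × 21.59 = 32.38 years.
Total: 28.95 + 39.69 + 32.38 years.

Δt = 101 years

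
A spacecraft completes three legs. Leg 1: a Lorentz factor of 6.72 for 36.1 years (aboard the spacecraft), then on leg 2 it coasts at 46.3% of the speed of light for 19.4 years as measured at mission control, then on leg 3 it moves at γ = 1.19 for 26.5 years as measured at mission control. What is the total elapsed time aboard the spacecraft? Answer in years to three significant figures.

τ = 75.6 years

Leg 1: 36.1 years is already measured aboard the spacecraft.
Leg 2: β = 0.463; γ = 1/√(1 − 0.463²) = 1/√0.7856 = 1.128; τ_2 = 19.4/1.128 = 17.20 years.
Leg 3: γ = 1.19; τ_3 = 26.5/1.190 = 22.27 years.
Total: 36.10 + 17.20 + 22.27 years.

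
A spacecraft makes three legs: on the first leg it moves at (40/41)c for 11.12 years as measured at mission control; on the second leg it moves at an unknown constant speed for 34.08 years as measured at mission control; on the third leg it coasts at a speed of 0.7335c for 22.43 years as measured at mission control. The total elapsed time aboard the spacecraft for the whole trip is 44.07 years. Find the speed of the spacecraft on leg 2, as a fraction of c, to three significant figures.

Leg 1: γ = 1/√(1 − (40/41)²) = 41/9 ≈ 4.556; τ_1 = 11.12/4.556 = 2.441 years.
Leg 2: speed unknown; τ_2 = 34.08/γ_2.
Leg 3: γ = 1/√(1 − 0.7335²) = 1/√0.4620 = 1.471; τ_3 = 22.43/1.471 = 15.25 years.
Total proper time: 2.441 + τ_2 + 15.25 = 44.07, so τ_2 = 44.07 − 17.69 = 26.38 years.
γ_2 = 34.08/26.38 = 1.292; β = √(1 − 1/γ²) = √0.4007.

β = 0.633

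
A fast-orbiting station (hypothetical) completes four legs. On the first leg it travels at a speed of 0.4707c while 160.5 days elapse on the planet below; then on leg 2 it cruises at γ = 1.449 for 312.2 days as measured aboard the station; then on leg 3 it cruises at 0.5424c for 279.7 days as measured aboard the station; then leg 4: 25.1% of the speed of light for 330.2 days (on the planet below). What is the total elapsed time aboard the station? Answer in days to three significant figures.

Leg 1: γ = 1/√(1 − 0.4707²) = 1/√0.7784 = 1.133; τ_1 = 160.5/1.133 = 141.6 days.
Leg 2: 312.2 days is already measured aboard the station.
Leg 3: 279.7 days is already measured aboard the station.
Leg 4: β = 0.251; γ = 1/√(1 − 0.251²) = 1/√0.9370 = 1.033; τ_4 = 330.2/1.033 = 319.6 days.
Total: 141.6 + 312.2 + 279.7 + 319.6 days.

τ = 1050 days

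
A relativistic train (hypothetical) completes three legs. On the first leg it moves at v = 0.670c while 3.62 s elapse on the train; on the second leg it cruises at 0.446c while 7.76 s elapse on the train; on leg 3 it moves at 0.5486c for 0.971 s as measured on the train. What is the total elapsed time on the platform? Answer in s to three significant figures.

Δt = 14.7 s

Leg 1: γ = 1/√(1 − 0.670²) = 1/√0.5511 = 1.347; Δt_1 = 1.347 × 3.62 = 4.876 s.
Leg 2: γ = 1/√(1 − 0.446²) = 1/√0.8011 = 1.117; Δt_2 = 1.117 × 7.76 = 8.670 s.
Leg 3: γ = 1/√(1 − 0.5486²) = 1/√0.6990 = 1.196; Δt_3 = 1.196 × 0.971 = 1.161 s.
Total: 4.876 + 8.670 + 1.161 s.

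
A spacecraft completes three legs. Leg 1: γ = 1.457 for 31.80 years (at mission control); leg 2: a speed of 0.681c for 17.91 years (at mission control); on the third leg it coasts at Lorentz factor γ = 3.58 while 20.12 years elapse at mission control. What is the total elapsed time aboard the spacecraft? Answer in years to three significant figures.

Leg 1: γ = 1.457; τ_1 = 31.80/1.457 = 21.83 years.
Leg 2: γ = 1/√(1 − 0.681²) = 1/√0.5362 = 1.366; τ_2 = 17.91/1.366 = 13.12 years.
Leg 3: γ = 3.58; τ_3 = 20.12/3.580 = 5.620 years.
Total: 21.83 + 13.12 + 5.620 years.

τ = 40.6 years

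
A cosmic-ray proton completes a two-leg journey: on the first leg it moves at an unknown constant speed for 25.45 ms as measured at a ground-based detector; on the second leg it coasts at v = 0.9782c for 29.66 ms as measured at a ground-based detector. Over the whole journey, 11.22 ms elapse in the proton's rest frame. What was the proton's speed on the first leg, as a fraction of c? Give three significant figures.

β = 0.980

Leg 1: speed unknown; τ_1 = 25.45/γ_1.
Leg 2: γ = 1/√(1 − 0.9782²) = 1/√0.04312 = 4.815; τ_2 = 29.66/4.815 = 6.159 ms.
Total proper time: τ_1 + 6.159 = 11.22, so τ_1 = 11.22 − 6.159 = 5.061 ms.
γ_1 = 25.45/5.061 = 5.029; β = √(1 − 1/γ²) = √0.9605.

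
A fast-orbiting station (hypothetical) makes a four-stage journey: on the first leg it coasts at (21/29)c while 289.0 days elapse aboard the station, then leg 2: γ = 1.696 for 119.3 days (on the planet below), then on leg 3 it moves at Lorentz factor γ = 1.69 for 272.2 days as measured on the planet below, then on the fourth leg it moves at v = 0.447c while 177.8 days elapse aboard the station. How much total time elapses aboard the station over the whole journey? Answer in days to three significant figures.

Leg 1: 289.0 days is already measured aboard the station.
Leg 2: γ = 1.696; τ_2 = 119.3/1.696 = 70.34 days.
Leg 3: γ = 1.69; τ_3 = 272.2/1.690 = 161.1 days.
Leg 4: 177.8 days is already measured aboard the station.
Total: 289.0 + 70.34 + 161.1 + 177.8 days.

τ = 698 days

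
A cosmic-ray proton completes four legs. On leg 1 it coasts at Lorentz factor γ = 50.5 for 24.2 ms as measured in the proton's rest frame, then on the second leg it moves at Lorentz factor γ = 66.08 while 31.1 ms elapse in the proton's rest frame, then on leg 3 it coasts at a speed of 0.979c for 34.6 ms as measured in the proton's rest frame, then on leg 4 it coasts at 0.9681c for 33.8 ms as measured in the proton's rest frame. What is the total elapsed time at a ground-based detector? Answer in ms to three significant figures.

Leg 1: γ = 50.5; Δt_1 = 50.50 × 24.2 = 1222 ms.
Leg 2: γ = 66.08; Δt_2 = 66.08 × 31.1 = 2055 ms.
Leg 3: γ = 1/√(1 − 0.979²) = 1/√0.04156 = 4.905; Δt_3 = 4.905 × 34.6 = 169.7 ms.
Leg 4: γ = 1/√(1 − 0.9681²) = 1/√0.06278 = 3.991; Δt_4 = 3.991 × 33.8 = 134.9 ms.
Total: 1222 + 2055 + 169.7 + 134.9 ms.

Δt = 3580 ms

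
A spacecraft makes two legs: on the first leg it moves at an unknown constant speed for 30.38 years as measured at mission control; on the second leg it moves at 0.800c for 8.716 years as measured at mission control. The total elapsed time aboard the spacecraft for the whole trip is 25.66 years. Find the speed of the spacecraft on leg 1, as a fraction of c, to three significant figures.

Leg 1: speed unknown; τ_1 = 30.38/γ_1.
Leg 2: γ = 1/√(1 − 0.800²) = 5/3 ≈ 1.667; τ_2 = 8.716/1.667 = 5.230 years.
Total proper time: τ_1 + 5.230 = 25.66, so τ_1 = 25.66 − 5.230 = 20.43 years.
γ_1 = 30.38/20.43 = 1.487; β = √(1 − 1/γ²) = √0.5478.

β = 0.740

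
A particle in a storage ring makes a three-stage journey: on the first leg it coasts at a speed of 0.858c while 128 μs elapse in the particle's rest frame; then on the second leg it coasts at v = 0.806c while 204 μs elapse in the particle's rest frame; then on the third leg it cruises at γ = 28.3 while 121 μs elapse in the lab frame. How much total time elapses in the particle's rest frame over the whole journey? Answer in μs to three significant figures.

Leg 1: 128 μs is already measured in the particle's rest frame.
Leg 2: 204 μs is already measured in the particle's rest frame.
Leg 3: γ = 28.3; τ_3 = 121/28.30 = 4.276 μs.
Total: 128.0 + 204.0 + 4.276 μs.

τ = 336 μs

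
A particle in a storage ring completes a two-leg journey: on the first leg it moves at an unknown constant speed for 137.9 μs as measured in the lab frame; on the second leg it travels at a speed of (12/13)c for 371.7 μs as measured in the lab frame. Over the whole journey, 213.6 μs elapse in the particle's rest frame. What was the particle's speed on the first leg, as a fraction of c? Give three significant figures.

β = 0.859

Leg 1: speed unknown; τ_1 = 137.9/γ_1.
Leg 2: γ = 1/√(1 − (12/13)²) = 13/5 = 2.600; τ_2 = 371.7/2.600 = 143.0 μs.
Total proper time: τ_1 + 143.0 = 213.6, so τ_1 = 213.6 − 143.0 = 70.64 μs.
γ_1 = 137.9/70.64 = 1.952; β = √(1 − 1/γ²) = √0.7376.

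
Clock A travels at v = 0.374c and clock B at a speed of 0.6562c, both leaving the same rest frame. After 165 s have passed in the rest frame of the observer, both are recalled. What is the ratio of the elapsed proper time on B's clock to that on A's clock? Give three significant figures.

A: γ = 1/√(1 − 0.374²) = 1/√0.8601 = 1.078. B: γ = 1/√(1 − 0.6562²) = 1/√0.5694 = 1.325.
τ_A/τ_B = γ_B/γ_A = 1.325/1.078 = 1.229, so τ_B/τ_A = 0.8136.

τ_B/τ_A = 0.814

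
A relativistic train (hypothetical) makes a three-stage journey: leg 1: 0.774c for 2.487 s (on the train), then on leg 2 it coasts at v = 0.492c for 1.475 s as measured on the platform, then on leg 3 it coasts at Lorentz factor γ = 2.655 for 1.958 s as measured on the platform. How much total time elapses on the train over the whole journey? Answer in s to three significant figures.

Leg 1: 2.487 s is already measured on the train.
Leg 2: γ = 1/√(1 − 0.492²) = 1/√0.7579 = 1.149; τ_2 = 1.475/1.149 = 1.284 s.
Leg 3: γ = 2.655; τ_3 = 1.958/2.655 = 0.7375 s.
Total: 2.487 + 1.284 + 0.7375 s.

τ = 4.51 s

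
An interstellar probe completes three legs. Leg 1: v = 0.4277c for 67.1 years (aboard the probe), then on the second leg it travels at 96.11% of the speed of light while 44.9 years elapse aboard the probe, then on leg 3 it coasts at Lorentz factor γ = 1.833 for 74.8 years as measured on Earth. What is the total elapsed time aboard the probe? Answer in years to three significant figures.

τ = 153 years

Leg 1: 67.1 years is already measured aboard the probe.
Leg 2: 44.9 years is already measured aboard the probe.
Leg 3: γ = 1.833; τ_3 = 74.8/1.833 = 40.81 years.
Total: 67.10 + 44.90 + 40.81 years.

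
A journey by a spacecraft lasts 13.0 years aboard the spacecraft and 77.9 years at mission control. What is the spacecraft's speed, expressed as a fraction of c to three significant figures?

v = 0.986c

The proper time is measured aboard the spacecraft (both events occur at the spacecraft's location); Δt is measured at mission control. γ = Δt/τ = 77.9/13.0 = 5.992.
β = √(1 − 1/γ²) = √(1 − 0.02785) = √0.9722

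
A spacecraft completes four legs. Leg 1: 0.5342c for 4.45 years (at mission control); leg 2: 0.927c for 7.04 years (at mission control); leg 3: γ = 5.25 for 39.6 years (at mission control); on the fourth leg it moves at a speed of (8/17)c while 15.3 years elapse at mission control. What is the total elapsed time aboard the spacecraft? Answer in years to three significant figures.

τ = 27.4 years

Leg 1: γ = 1/√(1 − 0.5342²) = 1/√0.7146 = 1.183; τ_1 = 4.45/1.183 = 3.762 years.
Leg 2: γ = 1/√(1 − 0.927²) = 1/√0.1407 = 2.666; τ_2 = 7.04/2.666 = 2.640 years.
Leg 3: γ = 5.25; τ_3 = 39.6/5.250 = 7.543 years.
Leg 4: γ = 1/√(1 − (8/17)²) = 17/15 ≈ 1.133; τ_4 = 15.3/1.133 = 13.50 years.
Total: 3.762 + 2.640 + 7.543 + 13.50 years.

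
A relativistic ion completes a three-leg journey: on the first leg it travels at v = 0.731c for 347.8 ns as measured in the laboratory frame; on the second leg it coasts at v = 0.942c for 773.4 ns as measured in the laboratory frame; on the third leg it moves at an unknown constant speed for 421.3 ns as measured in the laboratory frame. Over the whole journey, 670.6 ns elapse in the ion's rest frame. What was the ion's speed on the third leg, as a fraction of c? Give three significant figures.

β = 0.911

Leg 1: γ = 1/√(1 − 0.731²) = 1/√0.4656 = 1.465; τ_1 = 347.8/1.465 = 237.3 ns.
Leg 2: γ = 1/√(1 − 0.942²) = 1/√0.1126 = 2.980; τ_2 = 773.4/2.980 = 259.6 ns.
Leg 3: speed unknown; τ_3 = 421.3/γ_3.
Total proper time: 237.3 + 259.6 + τ_3 = 670.6, so τ_3 = 670.6 − 496.9 = 173.7 ns.
γ_3 = 421.3/173.7 = 2.425; β = √(1 − 1/γ²) = √0.8300.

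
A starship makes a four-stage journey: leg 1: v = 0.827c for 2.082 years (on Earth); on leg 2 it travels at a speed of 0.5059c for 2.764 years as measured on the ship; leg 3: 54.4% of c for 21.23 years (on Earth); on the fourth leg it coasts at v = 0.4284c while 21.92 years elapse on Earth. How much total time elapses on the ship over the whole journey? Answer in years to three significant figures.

Leg 1: γ = 1/√(1 − 0.827²) = 1/√0.3161 = 1.779; τ_1 = 2.082/1.779 = 1.171 years.
Leg 2: 2.764 years is already measured on the ship.
Leg 3: β = 0.544; γ = 1/√(1 − 0.544²) = 1/√0.7041 = 1.192; τ_3 = 21.23/1.192 = 17.81 years.
Leg 4: γ = 1/√(1 − 0.4284²) = 1/√0.8165 = 1.107; τ_4 = 21.92/1.107 = 19.81 years.
Total: 1.171 + 2.764 + 17.81 + 19.81 years.

τ = 41.6 years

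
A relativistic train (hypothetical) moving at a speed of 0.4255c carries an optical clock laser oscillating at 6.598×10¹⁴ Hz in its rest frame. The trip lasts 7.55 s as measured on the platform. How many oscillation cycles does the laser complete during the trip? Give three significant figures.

γ = 1/√(1 − 0.4255²) = 1/√0.8189 = 1.105
The oscillator's own cycle count is N = f × τ where τ is the proper time on the train. τ = Δt/γ = 7.55/1.105 = 6.832 s = 6.832×10⁰ s.
N = 6.598×10¹⁴ × 6.832×10⁰ = 4.508×10¹⁵.

N = 4.51×10¹⁵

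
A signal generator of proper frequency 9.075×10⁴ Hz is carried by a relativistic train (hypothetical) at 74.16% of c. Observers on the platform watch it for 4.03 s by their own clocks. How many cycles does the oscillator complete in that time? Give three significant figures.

N = 2.45×10⁵

β = 0.7416; γ = 1/√(1 − 0.7416²) = 1/√0.4500 = 1.491
During 4.03 s of lab time, the oscillator's proper time advances by τ = Δt/γ = 4.03/1.491 = 2.703 s = 2.703×10⁰ s.
N = f × τ = 9.075×10⁴ × 2.703×10⁰ = 2.453×10⁵.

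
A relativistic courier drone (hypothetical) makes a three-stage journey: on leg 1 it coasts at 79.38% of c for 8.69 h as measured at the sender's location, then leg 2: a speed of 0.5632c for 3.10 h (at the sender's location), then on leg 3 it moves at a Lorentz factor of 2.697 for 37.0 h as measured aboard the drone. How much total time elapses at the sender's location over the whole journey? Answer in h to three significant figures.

Δt = 112 h

Leg 1: 8.69 h is already measured at the sender's location.
Leg 2: 3.10 h is already measured at the sender's location.
Leg 3: γ = 2.697; Δt_3 = 2.697 × 37.0 = 99.79 h.
Total: 8.690 + 3.100 + 99.79 h.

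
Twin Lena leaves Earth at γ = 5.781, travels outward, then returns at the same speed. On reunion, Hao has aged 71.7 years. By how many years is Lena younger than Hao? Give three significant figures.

Δt − τ = 59.3 years

γ = 5.781
Lena's elapsed proper time: τ = 71.7/5.781 = 12.40 years.
Age gap = Δt − τ = 71.7 − 12.40 years.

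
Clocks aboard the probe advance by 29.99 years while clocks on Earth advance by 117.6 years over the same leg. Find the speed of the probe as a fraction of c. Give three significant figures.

v = 0.967c

The proper time is measured aboard the probe (both events occur at the probe's location); Δt is measured on Earth. γ = Δt/τ = 117.6/29.99 = 3.921.
β = √(1 − 1/γ²) = √(1 − 0.06503) = √0.9350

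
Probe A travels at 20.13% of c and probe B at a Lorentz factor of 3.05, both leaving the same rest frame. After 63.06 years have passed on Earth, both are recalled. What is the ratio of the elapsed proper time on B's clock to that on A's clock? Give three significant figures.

A: β = 0.2013; γ = 1/√(1 − 0.2013²) = 1/√0.9595 = 1.021. B: γ = 3.05.
τ_A/τ_B = γ_B/γ_A = 3.050/1.021 = 2.988, so τ_B/τ_A = 0.3347.

τ_B/τ_A = 0.335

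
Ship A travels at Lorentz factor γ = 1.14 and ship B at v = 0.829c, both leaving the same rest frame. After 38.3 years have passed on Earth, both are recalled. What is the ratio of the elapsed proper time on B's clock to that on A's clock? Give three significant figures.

τ_B/τ_A = 0.638

A: γ = 1.14. B: γ = 1/√(1 − 0.829²) = 1/√0.3128 = 1.788.
τ_A/τ_B = γ_B/γ_A = 1.788/1.140 = 1.569, so τ_B/τ_A = 0.6375.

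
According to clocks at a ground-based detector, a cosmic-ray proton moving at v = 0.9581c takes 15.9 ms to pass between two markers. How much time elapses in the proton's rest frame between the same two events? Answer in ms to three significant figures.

γ = 1/√(1 − 0.9581²) = 1/√0.08204 = 3.491
The interval measured at a ground-based detector is the dilated one; the clock in the proton's rest frame measures the proper time τ = Δt/γ = 15.9/3.491 ms.

τ = 4.55 ms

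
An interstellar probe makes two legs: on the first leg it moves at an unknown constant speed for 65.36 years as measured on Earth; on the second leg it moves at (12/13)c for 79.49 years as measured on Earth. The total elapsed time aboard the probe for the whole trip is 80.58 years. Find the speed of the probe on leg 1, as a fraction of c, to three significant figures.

β = 0.644

Leg 1: speed unknown; τ_1 = 65.36/γ_1.
Leg 2: γ = 1/√(1 − (12/13)²) = 13/5 = 2.600; τ_2 = 79.49/2.600 = 30.57 years.
Total proper time: τ_1 + 30.57 = 80.58, so τ_1 = 80.58 − 30.57 = 50.01 years.
γ_1 = 65.36/50.01 = 1.307; β = √(1 − 1/γ²) = √0.4146.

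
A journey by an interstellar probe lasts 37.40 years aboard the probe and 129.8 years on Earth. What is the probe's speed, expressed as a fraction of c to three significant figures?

The proper time is measured aboard the probe (both events occur at the probe's location); Δt is measured on Earth. γ = Δt/τ = 129.8/37.40 = 3.471.
β = √(1 − 1/γ²) = √(1 − 0.08302) = √0.9170

β = 0.958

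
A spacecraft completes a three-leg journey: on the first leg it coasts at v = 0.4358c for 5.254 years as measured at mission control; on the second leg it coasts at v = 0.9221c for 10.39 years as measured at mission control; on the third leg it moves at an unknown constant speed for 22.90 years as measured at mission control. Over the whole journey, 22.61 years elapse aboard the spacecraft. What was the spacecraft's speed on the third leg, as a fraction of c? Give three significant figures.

Leg 1: γ = 1/√(1 − 0.4358²) = 1/√0.8101 = 1.111; τ_1 = 5.254/1.111 = 4.729 years.
Leg 2: γ = 1/√(1 − 0.9221²) = 1/√0.1497 = 2.584; τ_2 = 10.39/2.584 = 4.020 years.
Leg 3: speed unknown; τ_3 = 22.90/γ_3.
Total proper time: 4.729 + 4.020 + τ_3 = 22.61, so τ_3 = 22.61 − 8.749 = 13.86 years.
γ_3 = 22.90/13.86 = 1.652; β = √(1 − 1/γ²) = √0.6336.

β = 0.796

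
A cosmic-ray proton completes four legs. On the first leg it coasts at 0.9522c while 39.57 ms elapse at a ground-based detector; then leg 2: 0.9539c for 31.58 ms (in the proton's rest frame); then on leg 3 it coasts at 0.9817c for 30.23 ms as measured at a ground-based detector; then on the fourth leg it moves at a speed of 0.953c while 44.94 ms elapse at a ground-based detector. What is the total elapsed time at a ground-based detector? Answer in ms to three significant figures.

Δt = 220 ms

Leg 1: 39.57 ms is already measured at a ground-based detector.
Leg 2: γ = 1/√(1 − 0.9539²) = 1/√0.09007 = 3.332; Δt_2 = 3.332 × 31.58 = 105.2 ms.
Leg 3: 30.23 ms is already measured at a ground-based detector.
Leg 4: 44.94 ms is already measured at a ground-based detector.
Total: 39.57 + 105.2 + 30.23 + 44.94 ms.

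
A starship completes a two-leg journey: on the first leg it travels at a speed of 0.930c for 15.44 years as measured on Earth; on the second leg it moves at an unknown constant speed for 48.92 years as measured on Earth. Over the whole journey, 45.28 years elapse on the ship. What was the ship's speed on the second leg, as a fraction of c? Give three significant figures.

β = 0.587

Leg 1: γ = 1/√(1 − 0.930²) = 1/√0.1351 = 2.721; τ_1 = 15.44/2.721 = 5.675 years.
Leg 2: speed unknown; τ_2 = 48.92/γ_2.
Total proper time: 5.675 + τ_2 = 45.28, so τ_2 = 45.28 − 5.675 = 39.60 years.
γ_2 = 48.92/39.60 = 1.235; β = √(1 − 1/γ²) = √0.3446.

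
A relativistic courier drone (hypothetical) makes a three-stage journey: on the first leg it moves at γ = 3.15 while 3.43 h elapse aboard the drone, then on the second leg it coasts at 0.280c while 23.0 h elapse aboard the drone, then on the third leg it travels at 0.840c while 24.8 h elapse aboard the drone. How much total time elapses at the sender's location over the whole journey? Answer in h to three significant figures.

Leg 1: γ = 3.15; Δt_1 = 3.150 × 3.43 = 10.80 h.
Leg 2: γ = 1/√(1 − 0.280²) = 25/24 ≈ 1.042; Δt_2 = 1.042 × 23.0 = 23.96 h.
Leg 3: γ = 1/√(1 − 0.840²) = 1/√0.2944 = 1.843; Δt_3 = 1.843 × 24.8 = 45.71 h.
Total: 10.80 + 23.96 + 45.71 h.

Δt = 80.5 h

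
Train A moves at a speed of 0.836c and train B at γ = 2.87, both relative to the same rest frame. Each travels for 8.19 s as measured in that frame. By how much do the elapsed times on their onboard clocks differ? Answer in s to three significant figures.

A: γ = 1/√(1 − 0.836²) = 1/√0.3011 = 1.822; τ_A = 8.19/1.822 = 4.494 s.
B: γ = 2.87; τ_B = 8.19/2.870 = 2.854 s.

|τ_A − τ_B| = 1.64 s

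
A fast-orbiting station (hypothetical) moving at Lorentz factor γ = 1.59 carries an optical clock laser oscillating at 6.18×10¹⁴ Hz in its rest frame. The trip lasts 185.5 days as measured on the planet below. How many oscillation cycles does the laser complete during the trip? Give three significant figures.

N = 6.23×10²¹

γ = 1.59
The oscillator's own cycle count is N = f × τ where τ is the proper time aboard the station. τ = Δt/γ = 185.5/1.590 = 116.7 days = 1.008×10⁷ s.
N = 6.18×10¹⁴ × 1.008×10⁷ = 6.229×10²¹.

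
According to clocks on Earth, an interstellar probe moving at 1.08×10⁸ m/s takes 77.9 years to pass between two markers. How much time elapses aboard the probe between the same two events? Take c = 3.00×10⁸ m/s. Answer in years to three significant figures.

β = 1.08×10⁸/3.00×10⁸ = 0.3600; γ = 1/√(1 − 0.3600²) = 1.072
The interval measured on Earth is the dilated one; the clock aboard the probe measures the proper time τ = Δt/γ = 77.9/1.072 years.

τ = 72.7 years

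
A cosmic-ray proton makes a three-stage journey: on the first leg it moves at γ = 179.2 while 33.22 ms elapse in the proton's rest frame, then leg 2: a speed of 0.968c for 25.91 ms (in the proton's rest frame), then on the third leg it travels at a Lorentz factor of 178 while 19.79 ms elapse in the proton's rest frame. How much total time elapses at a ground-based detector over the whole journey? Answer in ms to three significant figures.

Leg 1: γ = 179.2; Δt_1 = 179.2 × 33.22 = 5953 ms.
Leg 2: γ = 1/√(1 − 0.968²) = 1/√0.06298 = 3.985; Δt_2 = 3.985 × 25.91 = 103.2 ms.
Leg 3: γ = 178; Δt_3 = 178.0 × 19.79 = 3523 ms.
Total: 5953 + 103.2 + 3523 ms.

Δt = 9580 ms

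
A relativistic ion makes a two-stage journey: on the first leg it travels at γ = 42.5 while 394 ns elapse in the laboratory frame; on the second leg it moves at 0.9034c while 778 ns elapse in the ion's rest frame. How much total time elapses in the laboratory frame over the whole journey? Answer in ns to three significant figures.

Δt = 2210 ns

Leg 1: 394 ns is already measured in the laboratory frame.
Leg 2: γ = 1/√(1 − 0.9034²) = 1/√0.1839 = 2.332; Δt_2 = 2.332 × 778 = 1814 ns.
Total: 394.0 + 1814 ns.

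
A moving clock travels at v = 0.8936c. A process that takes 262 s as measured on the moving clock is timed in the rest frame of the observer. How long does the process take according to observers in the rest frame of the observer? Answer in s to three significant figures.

Δt = 584 s

γ = 1/√(1 − 0.8936²) = 1/√0.2015 = 2.228
The interval measured on the moving clock is the proper time (both events occur at the same place in that frame); the lab-frame interval is Δt = γτ = 2.228 × 262 s.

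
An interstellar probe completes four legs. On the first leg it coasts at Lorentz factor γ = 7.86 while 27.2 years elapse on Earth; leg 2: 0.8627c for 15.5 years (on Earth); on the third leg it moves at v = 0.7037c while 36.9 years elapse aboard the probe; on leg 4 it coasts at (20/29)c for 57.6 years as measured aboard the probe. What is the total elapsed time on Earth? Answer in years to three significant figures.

Δt = 174 years

Leg 1: 27.2 years is already measured on Earth.
Leg 2: 15.5 years is already measured on Earth.
Leg 3: γ = 1/√(1 − 0.7037²) = 1/√0.5048 = 1.407; Δt_3 = 1.407 × 36.9 = 51.94 years.
Leg 4: γ = 1/√(1 − (20/29)²) = 29/21 ≈ 1.381; Δt_4 = 1.381 × 57.6 = 79.54 years.
Total: 27.20 + 15.50 + 51.94 + 79.54 years.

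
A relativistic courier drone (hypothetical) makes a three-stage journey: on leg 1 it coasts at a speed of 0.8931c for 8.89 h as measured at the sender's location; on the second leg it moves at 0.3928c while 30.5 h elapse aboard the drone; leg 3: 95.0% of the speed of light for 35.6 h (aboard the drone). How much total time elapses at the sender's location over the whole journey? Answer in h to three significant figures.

Δt = 156 h

Leg 1: 8.89 h is already measured at the sender's location.
Leg 2: γ = 1/√(1 − 0.3928²) = 1/√0.8457 = 1.087; Δt_2 = 1.087 × 30.5 = 33.17 h.
Leg 3: β = 0.950; γ = 1/√(1 − 0.950²) = 1/√0.09750 = 3.203; Δt_3 = 3.203 × 35.6 = 114.0 h.
Total: 8.890 + 33.17 + 114.0 h.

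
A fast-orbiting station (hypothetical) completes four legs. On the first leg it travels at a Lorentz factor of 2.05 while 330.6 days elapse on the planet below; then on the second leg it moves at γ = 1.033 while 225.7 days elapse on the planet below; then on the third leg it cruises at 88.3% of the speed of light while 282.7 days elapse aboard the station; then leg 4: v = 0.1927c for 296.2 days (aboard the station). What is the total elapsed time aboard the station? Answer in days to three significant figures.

Leg 1: γ = 2.05; τ_1 = 330.6/2.050 = 161.3 days.
Leg 2: γ = 1.033; τ_2 = 225.7/1.033 = 218.5 days.
Leg 3: 282.7 days is already measured aboard the station.
Leg 4: 296.2 days is already measured aboard the station.
Total: 161.3 + 218.5 + 282.7 + 296.2 days.

τ = 959 days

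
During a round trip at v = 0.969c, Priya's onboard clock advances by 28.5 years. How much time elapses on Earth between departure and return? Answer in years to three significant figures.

Δt = 115 years

γ = 1/√(1 − 0.969²) = 1/√0.06104 = 4.048
Earth-frame duration is the dilated interval: Δt = γτ = 4.048 × 28.5 years.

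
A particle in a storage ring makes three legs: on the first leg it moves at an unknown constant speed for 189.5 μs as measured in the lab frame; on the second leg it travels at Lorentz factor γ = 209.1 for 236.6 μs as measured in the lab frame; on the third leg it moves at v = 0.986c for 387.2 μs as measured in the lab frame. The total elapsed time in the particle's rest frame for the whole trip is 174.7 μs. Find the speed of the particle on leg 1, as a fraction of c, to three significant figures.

Leg 1: speed unknown; τ_1 = 189.5/γ_1.
Leg 2: γ = 209.1; τ_2 = 236.6/209.1 = 1.132 μs.
Leg 3: γ = 1/√(1 − 0.986²) = 1/√0.02780 = 5.997; τ_3 = 387.2/5.997 = 64.56 μs.
Total proper time: τ_1 + 1.132 + 64.56 = 174.7, so τ_1 = 174.7 − 65.70 = 109.0 μs.
γ_1 = 189.5/109.0 = 1.738; β = √(1 − 1/γ²) = √0.6691.

β = 0.818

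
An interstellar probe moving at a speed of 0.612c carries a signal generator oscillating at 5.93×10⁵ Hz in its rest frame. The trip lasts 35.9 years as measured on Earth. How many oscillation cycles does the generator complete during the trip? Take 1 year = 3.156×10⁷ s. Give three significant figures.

γ = 1/√(1 − 0.612²) = 1/√0.6255 = 1.264
The oscillator's own cycle count is N = f × τ where τ is the proper time aboard the probe. τ = Δt/γ = 35.9/1.264 = 28.39 years = 8.960×10⁸ s.
N = 5.93×10⁵ × 8.960×10⁸ = 5.314×10¹⁴.

N = 5.31×10¹⁴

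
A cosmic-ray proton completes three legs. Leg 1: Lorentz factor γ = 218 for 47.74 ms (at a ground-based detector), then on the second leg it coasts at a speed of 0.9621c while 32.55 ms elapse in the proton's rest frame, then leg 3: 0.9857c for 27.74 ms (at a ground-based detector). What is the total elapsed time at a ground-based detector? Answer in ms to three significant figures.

Leg 1: 47.74 ms is already measured at a ground-based detector.
Leg 2: γ = 1/√(1 − 0.9621²) = 1/√0.07436 = 3.667; Δt_2 = 3.667 × 32.55 = 119.4 ms.
Leg 3: 27.74 ms is already measured at a ground-based detector.
Total: 47.74 + 119.4 + 27.74 ms.

Δt = 195 ms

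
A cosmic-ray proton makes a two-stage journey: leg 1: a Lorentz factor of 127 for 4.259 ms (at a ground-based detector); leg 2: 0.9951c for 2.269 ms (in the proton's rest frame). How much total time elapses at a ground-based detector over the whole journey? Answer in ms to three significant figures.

Leg 1: 4.259 ms is already measured at a ground-based detector.
Leg 2: γ = 1/√(1 − 0.9951²) = 1/√0.009776 = 10.11; Δt_2 = 10.11 × 2.269 = 22.95 ms.
Total: 4.259 + 22.95 ms.

Δt = 27.2 ms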